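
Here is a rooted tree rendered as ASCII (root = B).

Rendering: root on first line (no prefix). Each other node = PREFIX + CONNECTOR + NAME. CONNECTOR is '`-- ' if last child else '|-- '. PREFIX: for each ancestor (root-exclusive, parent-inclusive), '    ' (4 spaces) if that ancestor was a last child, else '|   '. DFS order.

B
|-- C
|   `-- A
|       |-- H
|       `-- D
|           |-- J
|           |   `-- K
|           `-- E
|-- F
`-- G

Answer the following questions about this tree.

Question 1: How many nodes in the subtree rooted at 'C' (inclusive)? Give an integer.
Subtree rooted at C contains: A, C, D, E, H, J, K
Count = 7

Answer: 7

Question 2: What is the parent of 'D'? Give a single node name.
Answer: A

Derivation:
Scan adjacency: D appears as child of A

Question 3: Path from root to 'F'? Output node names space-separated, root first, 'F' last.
Walk down from root: B -> F

Answer: B F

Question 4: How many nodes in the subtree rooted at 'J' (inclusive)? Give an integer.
Subtree rooted at J contains: J, K
Count = 2

Answer: 2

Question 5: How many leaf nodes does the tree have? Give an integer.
Answer: 5

Derivation:
Leaves (nodes with no children): E, F, G, H, K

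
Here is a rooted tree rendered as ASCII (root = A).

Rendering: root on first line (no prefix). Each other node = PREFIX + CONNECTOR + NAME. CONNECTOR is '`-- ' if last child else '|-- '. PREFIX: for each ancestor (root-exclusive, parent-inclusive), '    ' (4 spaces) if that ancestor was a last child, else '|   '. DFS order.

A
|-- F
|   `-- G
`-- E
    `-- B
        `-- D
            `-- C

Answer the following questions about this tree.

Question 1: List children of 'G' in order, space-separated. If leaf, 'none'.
Node G's children (from adjacency): (leaf)

Answer: none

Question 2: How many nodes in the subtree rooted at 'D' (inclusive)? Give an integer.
Subtree rooted at D contains: C, D
Count = 2

Answer: 2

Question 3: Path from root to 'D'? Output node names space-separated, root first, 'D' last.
Walk down from root: A -> E -> B -> D

Answer: A E B D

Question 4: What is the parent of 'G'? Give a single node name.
Answer: F

Derivation:
Scan adjacency: G appears as child of F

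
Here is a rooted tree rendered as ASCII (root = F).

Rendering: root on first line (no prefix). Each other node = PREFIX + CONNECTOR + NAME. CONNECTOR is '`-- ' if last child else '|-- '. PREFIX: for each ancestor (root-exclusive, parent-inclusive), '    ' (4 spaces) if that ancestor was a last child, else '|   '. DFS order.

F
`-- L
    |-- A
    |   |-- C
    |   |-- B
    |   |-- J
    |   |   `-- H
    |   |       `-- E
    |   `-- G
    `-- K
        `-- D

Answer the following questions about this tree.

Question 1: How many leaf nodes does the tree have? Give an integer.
Leaves (nodes with no children): B, C, D, E, G

Answer: 5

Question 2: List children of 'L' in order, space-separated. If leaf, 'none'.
Node L's children (from adjacency): A, K

Answer: A K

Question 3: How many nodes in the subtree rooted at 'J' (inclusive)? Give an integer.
Answer: 3

Derivation:
Subtree rooted at J contains: E, H, J
Count = 3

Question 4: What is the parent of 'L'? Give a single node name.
Scan adjacency: L appears as child of F

Answer: F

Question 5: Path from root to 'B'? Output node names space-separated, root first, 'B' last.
Answer: F L A B

Derivation:
Walk down from root: F -> L -> A -> B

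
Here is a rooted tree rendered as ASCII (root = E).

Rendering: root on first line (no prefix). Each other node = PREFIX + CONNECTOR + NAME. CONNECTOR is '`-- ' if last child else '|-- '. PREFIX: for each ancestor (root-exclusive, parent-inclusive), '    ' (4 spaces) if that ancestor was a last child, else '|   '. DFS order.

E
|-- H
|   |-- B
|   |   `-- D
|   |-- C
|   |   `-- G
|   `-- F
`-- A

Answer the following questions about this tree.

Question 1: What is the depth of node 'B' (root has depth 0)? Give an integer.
Answer: 2

Derivation:
Path from root to B: E -> H -> B
Depth = number of edges = 2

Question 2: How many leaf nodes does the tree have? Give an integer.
Leaves (nodes with no children): A, D, F, G

Answer: 4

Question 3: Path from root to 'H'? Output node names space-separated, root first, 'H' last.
Answer: E H

Derivation:
Walk down from root: E -> H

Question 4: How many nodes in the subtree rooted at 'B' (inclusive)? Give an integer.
Subtree rooted at B contains: B, D
Count = 2

Answer: 2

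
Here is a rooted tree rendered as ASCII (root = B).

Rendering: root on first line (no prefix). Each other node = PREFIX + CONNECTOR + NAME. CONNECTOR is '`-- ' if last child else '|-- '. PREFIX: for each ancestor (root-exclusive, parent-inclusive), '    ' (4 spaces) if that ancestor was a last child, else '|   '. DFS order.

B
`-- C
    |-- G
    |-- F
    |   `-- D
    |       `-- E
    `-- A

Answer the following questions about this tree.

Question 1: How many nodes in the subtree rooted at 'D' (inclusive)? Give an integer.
Subtree rooted at D contains: D, E
Count = 2

Answer: 2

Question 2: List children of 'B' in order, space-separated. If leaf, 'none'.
Answer: C

Derivation:
Node B's children (from adjacency): C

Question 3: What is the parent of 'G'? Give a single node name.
Scan adjacency: G appears as child of C

Answer: C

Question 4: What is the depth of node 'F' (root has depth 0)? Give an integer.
Answer: 2

Derivation:
Path from root to F: B -> C -> F
Depth = number of edges = 2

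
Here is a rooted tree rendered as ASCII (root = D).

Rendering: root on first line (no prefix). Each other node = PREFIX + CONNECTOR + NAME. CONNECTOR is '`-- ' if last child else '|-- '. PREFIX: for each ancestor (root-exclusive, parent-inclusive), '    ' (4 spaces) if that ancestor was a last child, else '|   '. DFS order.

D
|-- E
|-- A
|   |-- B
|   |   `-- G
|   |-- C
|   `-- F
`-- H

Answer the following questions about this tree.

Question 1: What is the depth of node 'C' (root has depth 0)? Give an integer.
Path from root to C: D -> A -> C
Depth = number of edges = 2

Answer: 2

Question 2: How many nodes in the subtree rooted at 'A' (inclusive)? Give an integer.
Answer: 5

Derivation:
Subtree rooted at A contains: A, B, C, F, G
Count = 5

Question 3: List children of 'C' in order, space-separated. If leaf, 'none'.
Node C's children (from adjacency): (leaf)

Answer: none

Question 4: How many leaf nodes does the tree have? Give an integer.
Leaves (nodes with no children): C, E, F, G, H

Answer: 5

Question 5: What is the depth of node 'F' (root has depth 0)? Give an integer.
Path from root to F: D -> A -> F
Depth = number of edges = 2

Answer: 2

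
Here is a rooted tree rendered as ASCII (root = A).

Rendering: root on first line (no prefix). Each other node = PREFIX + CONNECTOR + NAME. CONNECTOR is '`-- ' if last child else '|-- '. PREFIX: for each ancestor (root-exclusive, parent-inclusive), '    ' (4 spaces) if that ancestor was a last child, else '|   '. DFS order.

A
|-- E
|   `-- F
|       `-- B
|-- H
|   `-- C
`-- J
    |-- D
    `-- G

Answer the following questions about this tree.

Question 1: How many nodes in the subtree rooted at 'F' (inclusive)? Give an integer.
Answer: 2

Derivation:
Subtree rooted at F contains: B, F
Count = 2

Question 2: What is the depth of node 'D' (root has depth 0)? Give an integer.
Answer: 2

Derivation:
Path from root to D: A -> J -> D
Depth = number of edges = 2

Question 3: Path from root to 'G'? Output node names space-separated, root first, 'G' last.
Answer: A J G

Derivation:
Walk down from root: A -> J -> G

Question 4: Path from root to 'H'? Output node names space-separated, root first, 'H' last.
Answer: A H

Derivation:
Walk down from root: A -> H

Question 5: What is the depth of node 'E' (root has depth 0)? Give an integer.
Answer: 1

Derivation:
Path from root to E: A -> E
Depth = number of edges = 1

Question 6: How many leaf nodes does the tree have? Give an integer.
Leaves (nodes with no children): B, C, D, G

Answer: 4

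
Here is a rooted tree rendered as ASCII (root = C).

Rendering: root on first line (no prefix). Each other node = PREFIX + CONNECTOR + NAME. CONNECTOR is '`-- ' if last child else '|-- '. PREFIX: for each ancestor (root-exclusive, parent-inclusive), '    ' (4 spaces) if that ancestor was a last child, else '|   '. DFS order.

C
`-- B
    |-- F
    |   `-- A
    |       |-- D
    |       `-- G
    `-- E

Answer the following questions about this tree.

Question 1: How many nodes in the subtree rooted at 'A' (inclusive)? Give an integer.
Answer: 3

Derivation:
Subtree rooted at A contains: A, D, G
Count = 3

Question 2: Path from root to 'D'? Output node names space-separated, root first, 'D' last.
Answer: C B F A D

Derivation:
Walk down from root: C -> B -> F -> A -> D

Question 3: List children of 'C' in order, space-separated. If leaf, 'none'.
Node C's children (from adjacency): B

Answer: B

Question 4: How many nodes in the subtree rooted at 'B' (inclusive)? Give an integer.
Answer: 6

Derivation:
Subtree rooted at B contains: A, B, D, E, F, G
Count = 6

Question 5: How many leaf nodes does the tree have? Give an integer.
Leaves (nodes with no children): D, E, G

Answer: 3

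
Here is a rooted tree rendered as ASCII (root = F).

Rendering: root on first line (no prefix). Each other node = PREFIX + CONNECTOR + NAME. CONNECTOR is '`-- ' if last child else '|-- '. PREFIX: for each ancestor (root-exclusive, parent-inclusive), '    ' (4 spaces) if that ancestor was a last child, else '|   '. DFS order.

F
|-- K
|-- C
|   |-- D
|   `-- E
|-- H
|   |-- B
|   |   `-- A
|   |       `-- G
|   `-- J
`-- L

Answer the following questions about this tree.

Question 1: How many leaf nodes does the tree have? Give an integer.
Leaves (nodes with no children): D, E, G, J, K, L

Answer: 6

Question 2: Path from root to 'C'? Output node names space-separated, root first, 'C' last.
Answer: F C

Derivation:
Walk down from root: F -> C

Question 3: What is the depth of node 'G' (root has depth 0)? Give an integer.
Answer: 4

Derivation:
Path from root to G: F -> H -> B -> A -> G
Depth = number of edges = 4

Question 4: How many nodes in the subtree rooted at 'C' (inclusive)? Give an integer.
Answer: 3

Derivation:
Subtree rooted at C contains: C, D, E
Count = 3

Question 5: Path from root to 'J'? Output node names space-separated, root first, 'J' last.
Walk down from root: F -> H -> J

Answer: F H J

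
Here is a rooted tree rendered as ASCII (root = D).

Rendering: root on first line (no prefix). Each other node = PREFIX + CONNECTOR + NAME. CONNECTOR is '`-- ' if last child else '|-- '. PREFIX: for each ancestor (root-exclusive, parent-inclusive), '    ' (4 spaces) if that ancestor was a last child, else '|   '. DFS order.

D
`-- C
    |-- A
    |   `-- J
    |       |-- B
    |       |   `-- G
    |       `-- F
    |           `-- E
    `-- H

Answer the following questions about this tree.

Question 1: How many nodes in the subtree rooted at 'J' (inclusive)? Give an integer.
Answer: 5

Derivation:
Subtree rooted at J contains: B, E, F, G, J
Count = 5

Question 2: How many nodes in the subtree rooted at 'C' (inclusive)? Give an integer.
Answer: 8

Derivation:
Subtree rooted at C contains: A, B, C, E, F, G, H, J
Count = 8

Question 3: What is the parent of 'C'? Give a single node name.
Answer: D

Derivation:
Scan adjacency: C appears as child of D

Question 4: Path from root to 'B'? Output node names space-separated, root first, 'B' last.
Answer: D C A J B

Derivation:
Walk down from root: D -> C -> A -> J -> B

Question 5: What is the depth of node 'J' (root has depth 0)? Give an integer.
Path from root to J: D -> C -> A -> J
Depth = number of edges = 3

Answer: 3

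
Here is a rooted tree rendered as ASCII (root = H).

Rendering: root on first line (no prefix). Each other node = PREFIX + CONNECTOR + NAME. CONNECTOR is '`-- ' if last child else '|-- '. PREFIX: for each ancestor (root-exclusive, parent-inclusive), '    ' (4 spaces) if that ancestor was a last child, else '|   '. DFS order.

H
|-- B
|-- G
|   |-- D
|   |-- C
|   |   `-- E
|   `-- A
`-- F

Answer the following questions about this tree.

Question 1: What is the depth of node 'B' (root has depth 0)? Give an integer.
Path from root to B: H -> B
Depth = number of edges = 1

Answer: 1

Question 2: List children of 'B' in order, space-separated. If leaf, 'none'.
Answer: none

Derivation:
Node B's children (from adjacency): (leaf)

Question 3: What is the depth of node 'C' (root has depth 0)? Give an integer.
Answer: 2

Derivation:
Path from root to C: H -> G -> C
Depth = number of edges = 2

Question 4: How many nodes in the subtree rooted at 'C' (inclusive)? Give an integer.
Subtree rooted at C contains: C, E
Count = 2

Answer: 2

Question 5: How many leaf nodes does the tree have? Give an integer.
Leaves (nodes with no children): A, B, D, E, F

Answer: 5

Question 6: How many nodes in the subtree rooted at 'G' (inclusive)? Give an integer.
Subtree rooted at G contains: A, C, D, E, G
Count = 5

Answer: 5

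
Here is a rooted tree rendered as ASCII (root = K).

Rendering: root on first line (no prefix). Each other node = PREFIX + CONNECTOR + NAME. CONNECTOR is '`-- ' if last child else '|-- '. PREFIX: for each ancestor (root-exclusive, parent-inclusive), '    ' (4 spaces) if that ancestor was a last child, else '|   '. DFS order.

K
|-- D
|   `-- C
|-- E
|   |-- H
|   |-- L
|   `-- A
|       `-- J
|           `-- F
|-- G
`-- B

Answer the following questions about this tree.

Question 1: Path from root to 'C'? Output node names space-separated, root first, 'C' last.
Walk down from root: K -> D -> C

Answer: K D C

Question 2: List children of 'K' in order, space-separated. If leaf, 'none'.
Node K's children (from adjacency): D, E, G, B

Answer: D E G B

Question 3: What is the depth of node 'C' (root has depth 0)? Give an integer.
Path from root to C: K -> D -> C
Depth = number of edges = 2

Answer: 2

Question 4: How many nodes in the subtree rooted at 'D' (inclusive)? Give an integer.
Answer: 2

Derivation:
Subtree rooted at D contains: C, D
Count = 2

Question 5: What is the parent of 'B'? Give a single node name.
Answer: K

Derivation:
Scan adjacency: B appears as child of K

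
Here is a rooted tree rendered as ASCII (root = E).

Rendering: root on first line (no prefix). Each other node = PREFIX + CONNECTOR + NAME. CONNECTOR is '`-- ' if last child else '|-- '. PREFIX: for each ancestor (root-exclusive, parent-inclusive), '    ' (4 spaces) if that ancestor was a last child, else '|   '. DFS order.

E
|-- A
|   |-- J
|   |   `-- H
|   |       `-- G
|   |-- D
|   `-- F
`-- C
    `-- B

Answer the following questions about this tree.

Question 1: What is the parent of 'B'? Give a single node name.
Scan adjacency: B appears as child of C

Answer: C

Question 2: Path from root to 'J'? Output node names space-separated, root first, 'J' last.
Walk down from root: E -> A -> J

Answer: E A J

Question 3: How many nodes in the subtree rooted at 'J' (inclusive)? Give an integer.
Answer: 3

Derivation:
Subtree rooted at J contains: G, H, J
Count = 3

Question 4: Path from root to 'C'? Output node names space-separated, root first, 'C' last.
Walk down from root: E -> C

Answer: E C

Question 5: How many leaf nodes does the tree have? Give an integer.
Answer: 4

Derivation:
Leaves (nodes with no children): B, D, F, G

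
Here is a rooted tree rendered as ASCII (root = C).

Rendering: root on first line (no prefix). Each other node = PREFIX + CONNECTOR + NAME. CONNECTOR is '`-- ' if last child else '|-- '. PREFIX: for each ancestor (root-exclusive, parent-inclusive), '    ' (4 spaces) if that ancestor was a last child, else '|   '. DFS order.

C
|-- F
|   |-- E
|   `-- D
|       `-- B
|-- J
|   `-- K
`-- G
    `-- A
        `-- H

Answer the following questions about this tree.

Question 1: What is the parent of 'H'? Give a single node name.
Scan adjacency: H appears as child of A

Answer: A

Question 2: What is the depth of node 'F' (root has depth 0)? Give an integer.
Path from root to F: C -> F
Depth = number of edges = 1

Answer: 1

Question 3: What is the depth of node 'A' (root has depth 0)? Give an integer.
Answer: 2

Derivation:
Path from root to A: C -> G -> A
Depth = number of edges = 2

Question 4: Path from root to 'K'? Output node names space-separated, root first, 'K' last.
Walk down from root: C -> J -> K

Answer: C J K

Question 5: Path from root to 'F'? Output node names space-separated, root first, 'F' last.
Answer: C F

Derivation:
Walk down from root: C -> F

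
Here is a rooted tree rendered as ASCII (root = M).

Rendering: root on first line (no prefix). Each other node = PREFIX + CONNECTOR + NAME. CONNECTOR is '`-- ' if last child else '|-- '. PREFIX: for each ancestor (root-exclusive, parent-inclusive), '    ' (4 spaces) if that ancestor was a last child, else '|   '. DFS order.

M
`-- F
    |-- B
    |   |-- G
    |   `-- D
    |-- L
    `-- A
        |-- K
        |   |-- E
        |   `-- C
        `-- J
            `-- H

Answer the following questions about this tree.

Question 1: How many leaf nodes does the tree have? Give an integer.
Leaves (nodes with no children): C, D, E, G, H, L

Answer: 6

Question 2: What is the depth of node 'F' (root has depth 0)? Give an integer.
Answer: 1

Derivation:
Path from root to F: M -> F
Depth = number of edges = 1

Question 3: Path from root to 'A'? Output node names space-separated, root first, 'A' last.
Walk down from root: M -> F -> A

Answer: M F A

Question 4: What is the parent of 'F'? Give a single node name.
Scan adjacency: F appears as child of M

Answer: M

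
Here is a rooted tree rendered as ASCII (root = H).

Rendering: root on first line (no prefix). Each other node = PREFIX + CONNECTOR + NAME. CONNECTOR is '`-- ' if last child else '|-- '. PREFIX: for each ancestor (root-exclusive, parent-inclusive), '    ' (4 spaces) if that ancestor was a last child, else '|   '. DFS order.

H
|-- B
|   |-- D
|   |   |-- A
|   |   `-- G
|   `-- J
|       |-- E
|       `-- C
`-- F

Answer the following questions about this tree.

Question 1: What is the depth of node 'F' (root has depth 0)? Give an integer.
Answer: 1

Derivation:
Path from root to F: H -> F
Depth = number of edges = 1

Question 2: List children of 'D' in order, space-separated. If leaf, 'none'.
Answer: A G

Derivation:
Node D's children (from adjacency): A, G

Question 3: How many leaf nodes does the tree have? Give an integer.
Answer: 5

Derivation:
Leaves (nodes with no children): A, C, E, F, G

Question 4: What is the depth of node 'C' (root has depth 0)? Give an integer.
Answer: 3

Derivation:
Path from root to C: H -> B -> J -> C
Depth = number of edges = 3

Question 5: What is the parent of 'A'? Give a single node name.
Answer: D

Derivation:
Scan adjacency: A appears as child of D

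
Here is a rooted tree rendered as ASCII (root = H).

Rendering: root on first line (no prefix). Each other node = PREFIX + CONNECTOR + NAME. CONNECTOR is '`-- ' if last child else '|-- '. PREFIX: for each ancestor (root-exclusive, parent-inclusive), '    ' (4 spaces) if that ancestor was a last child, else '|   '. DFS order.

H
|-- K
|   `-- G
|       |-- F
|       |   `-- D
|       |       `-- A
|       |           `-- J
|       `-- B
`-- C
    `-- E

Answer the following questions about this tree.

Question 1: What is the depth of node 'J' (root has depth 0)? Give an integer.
Path from root to J: H -> K -> G -> F -> D -> A -> J
Depth = number of edges = 6

Answer: 6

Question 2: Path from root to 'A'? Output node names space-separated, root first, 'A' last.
Answer: H K G F D A

Derivation:
Walk down from root: H -> K -> G -> F -> D -> A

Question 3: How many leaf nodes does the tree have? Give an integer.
Leaves (nodes with no children): B, E, J

Answer: 3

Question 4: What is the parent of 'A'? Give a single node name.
Answer: D

Derivation:
Scan adjacency: A appears as child of D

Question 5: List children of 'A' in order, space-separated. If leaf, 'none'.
Node A's children (from adjacency): J

Answer: J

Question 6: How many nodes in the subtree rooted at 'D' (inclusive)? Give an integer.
Subtree rooted at D contains: A, D, J
Count = 3

Answer: 3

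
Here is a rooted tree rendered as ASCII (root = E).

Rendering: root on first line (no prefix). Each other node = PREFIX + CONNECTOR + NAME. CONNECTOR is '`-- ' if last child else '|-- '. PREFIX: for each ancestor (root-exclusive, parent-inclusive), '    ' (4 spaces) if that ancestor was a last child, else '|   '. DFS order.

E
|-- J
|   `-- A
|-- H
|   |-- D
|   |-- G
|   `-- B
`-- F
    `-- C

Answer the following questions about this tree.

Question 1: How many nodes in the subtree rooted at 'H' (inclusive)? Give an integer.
Subtree rooted at H contains: B, D, G, H
Count = 4

Answer: 4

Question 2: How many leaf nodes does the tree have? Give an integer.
Leaves (nodes with no children): A, B, C, D, G

Answer: 5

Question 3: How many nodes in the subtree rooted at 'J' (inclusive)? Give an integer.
Subtree rooted at J contains: A, J
Count = 2

Answer: 2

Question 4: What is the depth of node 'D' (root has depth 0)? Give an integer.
Answer: 2

Derivation:
Path from root to D: E -> H -> D
Depth = number of edges = 2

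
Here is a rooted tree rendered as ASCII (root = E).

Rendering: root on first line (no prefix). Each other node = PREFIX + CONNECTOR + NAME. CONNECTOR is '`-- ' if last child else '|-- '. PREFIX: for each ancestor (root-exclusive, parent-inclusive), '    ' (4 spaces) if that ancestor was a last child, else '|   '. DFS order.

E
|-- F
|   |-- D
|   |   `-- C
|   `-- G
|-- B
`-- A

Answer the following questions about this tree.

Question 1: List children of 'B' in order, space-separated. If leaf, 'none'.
Node B's children (from adjacency): (leaf)

Answer: none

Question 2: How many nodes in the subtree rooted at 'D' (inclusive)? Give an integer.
Subtree rooted at D contains: C, D
Count = 2

Answer: 2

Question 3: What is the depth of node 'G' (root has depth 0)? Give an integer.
Path from root to G: E -> F -> G
Depth = number of edges = 2

Answer: 2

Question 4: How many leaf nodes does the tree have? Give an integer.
Leaves (nodes with no children): A, B, C, G

Answer: 4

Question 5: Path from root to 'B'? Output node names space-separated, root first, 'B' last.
Answer: E B

Derivation:
Walk down from root: E -> B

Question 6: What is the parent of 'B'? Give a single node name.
Answer: E

Derivation:
Scan adjacency: B appears as child of E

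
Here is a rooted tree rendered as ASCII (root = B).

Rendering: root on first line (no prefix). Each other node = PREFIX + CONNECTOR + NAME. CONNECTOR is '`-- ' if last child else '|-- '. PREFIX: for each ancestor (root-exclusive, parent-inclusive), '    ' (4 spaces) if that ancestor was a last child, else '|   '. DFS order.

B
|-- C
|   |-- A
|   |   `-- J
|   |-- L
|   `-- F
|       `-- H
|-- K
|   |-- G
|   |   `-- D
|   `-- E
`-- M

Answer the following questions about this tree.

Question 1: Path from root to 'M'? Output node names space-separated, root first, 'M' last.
Walk down from root: B -> M

Answer: B M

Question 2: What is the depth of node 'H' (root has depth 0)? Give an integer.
Answer: 3

Derivation:
Path from root to H: B -> C -> F -> H
Depth = number of edges = 3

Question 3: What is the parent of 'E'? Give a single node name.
Scan adjacency: E appears as child of K

Answer: K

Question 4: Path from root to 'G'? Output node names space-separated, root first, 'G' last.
Walk down from root: B -> K -> G

Answer: B K G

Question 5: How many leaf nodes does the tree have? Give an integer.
Leaves (nodes with no children): D, E, H, J, L, M

Answer: 6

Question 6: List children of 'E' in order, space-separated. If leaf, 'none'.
Answer: none

Derivation:
Node E's children (from adjacency): (leaf)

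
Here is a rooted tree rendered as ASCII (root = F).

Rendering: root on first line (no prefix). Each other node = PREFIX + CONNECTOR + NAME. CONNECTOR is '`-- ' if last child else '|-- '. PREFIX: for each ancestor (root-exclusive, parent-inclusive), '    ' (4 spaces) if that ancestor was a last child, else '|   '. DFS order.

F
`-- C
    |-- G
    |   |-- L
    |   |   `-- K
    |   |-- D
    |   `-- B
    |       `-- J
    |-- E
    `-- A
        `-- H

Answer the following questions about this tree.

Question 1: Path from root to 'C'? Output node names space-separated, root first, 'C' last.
Answer: F C

Derivation:
Walk down from root: F -> C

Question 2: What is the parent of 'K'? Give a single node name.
Scan adjacency: K appears as child of L

Answer: L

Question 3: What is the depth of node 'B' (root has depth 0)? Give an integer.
Path from root to B: F -> C -> G -> B
Depth = number of edges = 3

Answer: 3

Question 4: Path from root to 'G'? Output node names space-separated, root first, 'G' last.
Walk down from root: F -> C -> G

Answer: F C G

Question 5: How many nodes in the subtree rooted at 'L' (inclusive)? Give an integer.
Answer: 2

Derivation:
Subtree rooted at L contains: K, L
Count = 2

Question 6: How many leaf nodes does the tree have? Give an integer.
Leaves (nodes with no children): D, E, H, J, K

Answer: 5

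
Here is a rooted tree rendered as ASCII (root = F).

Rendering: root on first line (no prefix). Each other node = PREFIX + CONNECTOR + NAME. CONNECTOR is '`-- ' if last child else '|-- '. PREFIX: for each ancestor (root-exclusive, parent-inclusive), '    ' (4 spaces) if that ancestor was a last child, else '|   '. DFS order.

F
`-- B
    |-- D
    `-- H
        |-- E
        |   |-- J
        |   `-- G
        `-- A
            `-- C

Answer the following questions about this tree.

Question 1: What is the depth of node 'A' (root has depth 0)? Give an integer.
Answer: 3

Derivation:
Path from root to A: F -> B -> H -> A
Depth = number of edges = 3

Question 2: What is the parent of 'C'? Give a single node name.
Answer: A

Derivation:
Scan adjacency: C appears as child of A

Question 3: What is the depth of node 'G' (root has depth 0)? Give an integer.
Path from root to G: F -> B -> H -> E -> G
Depth = number of edges = 4

Answer: 4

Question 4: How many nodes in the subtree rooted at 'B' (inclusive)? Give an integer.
Subtree rooted at B contains: A, B, C, D, E, G, H, J
Count = 8

Answer: 8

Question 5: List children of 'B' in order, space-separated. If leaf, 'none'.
Answer: D H

Derivation:
Node B's children (from adjacency): D, H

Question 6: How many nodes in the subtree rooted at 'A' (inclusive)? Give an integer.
Answer: 2

Derivation:
Subtree rooted at A contains: A, C
Count = 2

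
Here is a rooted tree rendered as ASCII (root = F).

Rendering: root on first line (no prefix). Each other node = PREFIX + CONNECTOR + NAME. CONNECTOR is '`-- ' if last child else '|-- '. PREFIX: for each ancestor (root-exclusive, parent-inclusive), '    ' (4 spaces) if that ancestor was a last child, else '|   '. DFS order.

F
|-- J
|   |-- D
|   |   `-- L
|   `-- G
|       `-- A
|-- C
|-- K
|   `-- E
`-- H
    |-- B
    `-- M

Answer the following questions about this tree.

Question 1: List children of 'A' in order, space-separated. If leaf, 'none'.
Answer: none

Derivation:
Node A's children (from adjacency): (leaf)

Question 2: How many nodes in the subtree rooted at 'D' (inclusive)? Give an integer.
Subtree rooted at D contains: D, L
Count = 2

Answer: 2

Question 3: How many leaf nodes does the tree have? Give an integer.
Answer: 6

Derivation:
Leaves (nodes with no children): A, B, C, E, L, M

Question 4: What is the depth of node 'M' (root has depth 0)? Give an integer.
Path from root to M: F -> H -> M
Depth = number of edges = 2

Answer: 2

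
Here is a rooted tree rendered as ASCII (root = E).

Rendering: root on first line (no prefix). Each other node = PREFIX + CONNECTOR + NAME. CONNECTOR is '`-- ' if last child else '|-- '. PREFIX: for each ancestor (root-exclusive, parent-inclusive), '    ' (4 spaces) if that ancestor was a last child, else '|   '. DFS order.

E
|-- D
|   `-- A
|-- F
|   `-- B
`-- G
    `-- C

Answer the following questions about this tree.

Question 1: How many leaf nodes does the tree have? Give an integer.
Leaves (nodes with no children): A, B, C

Answer: 3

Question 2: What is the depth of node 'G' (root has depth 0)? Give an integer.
Answer: 1

Derivation:
Path from root to G: E -> G
Depth = number of edges = 1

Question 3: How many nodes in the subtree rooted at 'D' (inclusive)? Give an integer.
Answer: 2

Derivation:
Subtree rooted at D contains: A, D
Count = 2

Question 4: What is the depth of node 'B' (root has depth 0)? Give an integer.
Answer: 2

Derivation:
Path from root to B: E -> F -> B
Depth = number of edges = 2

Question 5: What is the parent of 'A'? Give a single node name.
Answer: D

Derivation:
Scan adjacency: A appears as child of D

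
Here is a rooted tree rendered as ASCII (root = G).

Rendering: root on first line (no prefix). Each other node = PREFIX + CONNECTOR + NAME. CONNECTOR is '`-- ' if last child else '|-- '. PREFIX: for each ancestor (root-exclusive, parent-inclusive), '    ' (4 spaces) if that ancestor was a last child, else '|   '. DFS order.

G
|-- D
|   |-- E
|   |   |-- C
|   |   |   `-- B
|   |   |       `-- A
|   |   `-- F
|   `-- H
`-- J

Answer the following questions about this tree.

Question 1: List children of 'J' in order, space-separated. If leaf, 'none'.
Node J's children (from adjacency): (leaf)

Answer: none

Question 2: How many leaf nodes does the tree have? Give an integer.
Answer: 4

Derivation:
Leaves (nodes with no children): A, F, H, J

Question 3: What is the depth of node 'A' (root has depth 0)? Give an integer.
Path from root to A: G -> D -> E -> C -> B -> A
Depth = number of edges = 5

Answer: 5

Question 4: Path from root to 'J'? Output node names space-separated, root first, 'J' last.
Walk down from root: G -> J

Answer: G J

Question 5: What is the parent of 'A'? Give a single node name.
Answer: B

Derivation:
Scan adjacency: A appears as child of B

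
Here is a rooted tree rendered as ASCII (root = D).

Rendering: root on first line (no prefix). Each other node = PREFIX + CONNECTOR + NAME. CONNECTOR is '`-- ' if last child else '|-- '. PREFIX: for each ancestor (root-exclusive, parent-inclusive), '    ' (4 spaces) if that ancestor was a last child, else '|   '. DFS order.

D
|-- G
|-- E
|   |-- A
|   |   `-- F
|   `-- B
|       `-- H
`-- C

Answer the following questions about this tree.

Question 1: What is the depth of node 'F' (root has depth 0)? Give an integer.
Answer: 3

Derivation:
Path from root to F: D -> E -> A -> F
Depth = number of edges = 3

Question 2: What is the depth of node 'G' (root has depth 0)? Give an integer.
Path from root to G: D -> G
Depth = number of edges = 1

Answer: 1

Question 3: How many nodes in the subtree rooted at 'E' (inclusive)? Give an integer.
Subtree rooted at E contains: A, B, E, F, H
Count = 5

Answer: 5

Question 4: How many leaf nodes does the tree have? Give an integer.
Answer: 4

Derivation:
Leaves (nodes with no children): C, F, G, H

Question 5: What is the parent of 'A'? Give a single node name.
Answer: E

Derivation:
Scan adjacency: A appears as child of E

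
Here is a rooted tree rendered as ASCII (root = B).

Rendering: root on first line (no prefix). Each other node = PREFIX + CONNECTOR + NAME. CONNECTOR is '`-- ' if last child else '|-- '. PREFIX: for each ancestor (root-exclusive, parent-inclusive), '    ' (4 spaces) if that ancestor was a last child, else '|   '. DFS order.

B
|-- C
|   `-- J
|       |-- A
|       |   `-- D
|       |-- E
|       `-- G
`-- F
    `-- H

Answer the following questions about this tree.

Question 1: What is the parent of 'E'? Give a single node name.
Answer: J

Derivation:
Scan adjacency: E appears as child of J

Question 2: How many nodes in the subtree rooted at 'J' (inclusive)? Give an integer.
Answer: 5

Derivation:
Subtree rooted at J contains: A, D, E, G, J
Count = 5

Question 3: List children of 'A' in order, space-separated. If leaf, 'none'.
Answer: D

Derivation:
Node A's children (from adjacency): D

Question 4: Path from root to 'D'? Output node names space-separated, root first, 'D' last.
Answer: B C J A D

Derivation:
Walk down from root: B -> C -> J -> A -> D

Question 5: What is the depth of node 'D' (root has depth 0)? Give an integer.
Path from root to D: B -> C -> J -> A -> D
Depth = number of edges = 4

Answer: 4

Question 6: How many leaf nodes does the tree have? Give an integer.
Answer: 4

Derivation:
Leaves (nodes with no children): D, E, G, H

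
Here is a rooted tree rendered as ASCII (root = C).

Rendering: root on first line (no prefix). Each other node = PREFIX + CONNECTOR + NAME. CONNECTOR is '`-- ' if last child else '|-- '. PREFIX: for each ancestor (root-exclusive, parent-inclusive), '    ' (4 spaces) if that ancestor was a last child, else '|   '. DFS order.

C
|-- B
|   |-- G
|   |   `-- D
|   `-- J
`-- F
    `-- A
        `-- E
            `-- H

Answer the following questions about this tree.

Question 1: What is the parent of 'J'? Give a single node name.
Answer: B

Derivation:
Scan adjacency: J appears as child of B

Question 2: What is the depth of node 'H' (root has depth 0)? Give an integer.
Path from root to H: C -> F -> A -> E -> H
Depth = number of edges = 4

Answer: 4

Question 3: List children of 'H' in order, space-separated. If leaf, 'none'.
Node H's children (from adjacency): (leaf)

Answer: none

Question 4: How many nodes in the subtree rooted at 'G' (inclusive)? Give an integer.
Subtree rooted at G contains: D, G
Count = 2

Answer: 2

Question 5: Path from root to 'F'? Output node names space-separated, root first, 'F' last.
Answer: C F

Derivation:
Walk down from root: C -> F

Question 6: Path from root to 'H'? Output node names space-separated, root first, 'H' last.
Answer: C F A E H

Derivation:
Walk down from root: C -> F -> A -> E -> H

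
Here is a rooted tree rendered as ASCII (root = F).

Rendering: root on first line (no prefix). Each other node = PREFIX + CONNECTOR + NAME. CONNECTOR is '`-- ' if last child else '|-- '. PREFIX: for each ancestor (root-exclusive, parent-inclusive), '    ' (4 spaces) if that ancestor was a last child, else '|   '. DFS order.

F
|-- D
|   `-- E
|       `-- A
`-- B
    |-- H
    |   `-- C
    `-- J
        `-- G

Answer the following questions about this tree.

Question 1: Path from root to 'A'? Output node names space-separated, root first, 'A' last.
Walk down from root: F -> D -> E -> A

Answer: F D E A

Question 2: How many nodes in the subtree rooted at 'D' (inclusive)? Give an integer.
Subtree rooted at D contains: A, D, E
Count = 3

Answer: 3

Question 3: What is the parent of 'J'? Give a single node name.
Answer: B

Derivation:
Scan adjacency: J appears as child of B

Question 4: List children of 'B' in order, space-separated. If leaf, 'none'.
Answer: H J

Derivation:
Node B's children (from adjacency): H, J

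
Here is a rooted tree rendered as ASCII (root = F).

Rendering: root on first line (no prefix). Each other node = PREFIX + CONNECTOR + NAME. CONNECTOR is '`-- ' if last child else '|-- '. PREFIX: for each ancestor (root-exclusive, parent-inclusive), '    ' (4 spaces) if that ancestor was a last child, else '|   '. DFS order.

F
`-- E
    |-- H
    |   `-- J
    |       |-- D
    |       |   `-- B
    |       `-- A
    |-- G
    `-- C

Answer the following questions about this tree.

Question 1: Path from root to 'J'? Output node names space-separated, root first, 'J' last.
Answer: F E H J

Derivation:
Walk down from root: F -> E -> H -> J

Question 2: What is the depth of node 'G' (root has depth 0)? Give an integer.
Answer: 2

Derivation:
Path from root to G: F -> E -> G
Depth = number of edges = 2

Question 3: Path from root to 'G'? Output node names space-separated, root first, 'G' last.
Answer: F E G

Derivation:
Walk down from root: F -> E -> G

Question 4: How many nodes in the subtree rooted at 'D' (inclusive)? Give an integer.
Subtree rooted at D contains: B, D
Count = 2

Answer: 2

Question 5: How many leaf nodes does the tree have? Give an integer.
Leaves (nodes with no children): A, B, C, G

Answer: 4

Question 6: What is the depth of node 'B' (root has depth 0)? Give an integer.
Answer: 5

Derivation:
Path from root to B: F -> E -> H -> J -> D -> B
Depth = number of edges = 5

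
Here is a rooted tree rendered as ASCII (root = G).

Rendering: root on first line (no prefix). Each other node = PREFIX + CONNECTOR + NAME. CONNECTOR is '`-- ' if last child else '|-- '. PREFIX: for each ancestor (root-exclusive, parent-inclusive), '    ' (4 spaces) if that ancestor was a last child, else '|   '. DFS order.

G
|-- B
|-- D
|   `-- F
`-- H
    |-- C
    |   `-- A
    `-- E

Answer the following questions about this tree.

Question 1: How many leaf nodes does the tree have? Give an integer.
Answer: 4

Derivation:
Leaves (nodes with no children): A, B, E, F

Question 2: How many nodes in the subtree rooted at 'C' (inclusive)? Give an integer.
Subtree rooted at C contains: A, C
Count = 2

Answer: 2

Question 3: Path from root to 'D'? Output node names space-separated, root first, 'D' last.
Walk down from root: G -> D

Answer: G D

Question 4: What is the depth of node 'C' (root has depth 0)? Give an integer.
Path from root to C: G -> H -> C
Depth = number of edges = 2

Answer: 2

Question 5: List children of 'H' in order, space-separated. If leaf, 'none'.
Answer: C E

Derivation:
Node H's children (from adjacency): C, E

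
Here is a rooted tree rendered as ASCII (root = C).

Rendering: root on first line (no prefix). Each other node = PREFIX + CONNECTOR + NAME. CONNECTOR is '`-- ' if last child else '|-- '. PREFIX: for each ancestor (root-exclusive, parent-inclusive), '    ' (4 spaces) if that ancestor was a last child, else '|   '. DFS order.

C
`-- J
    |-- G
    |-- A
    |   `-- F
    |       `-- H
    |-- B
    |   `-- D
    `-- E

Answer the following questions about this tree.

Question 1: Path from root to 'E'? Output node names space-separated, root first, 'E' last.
Answer: C J E

Derivation:
Walk down from root: C -> J -> E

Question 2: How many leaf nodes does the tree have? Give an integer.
Leaves (nodes with no children): D, E, G, H

Answer: 4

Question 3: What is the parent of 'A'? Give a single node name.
Answer: J

Derivation:
Scan adjacency: A appears as child of J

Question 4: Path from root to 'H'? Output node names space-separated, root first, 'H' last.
Walk down from root: C -> J -> A -> F -> H

Answer: C J A F H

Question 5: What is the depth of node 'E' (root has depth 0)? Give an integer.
Path from root to E: C -> J -> E
Depth = number of edges = 2

Answer: 2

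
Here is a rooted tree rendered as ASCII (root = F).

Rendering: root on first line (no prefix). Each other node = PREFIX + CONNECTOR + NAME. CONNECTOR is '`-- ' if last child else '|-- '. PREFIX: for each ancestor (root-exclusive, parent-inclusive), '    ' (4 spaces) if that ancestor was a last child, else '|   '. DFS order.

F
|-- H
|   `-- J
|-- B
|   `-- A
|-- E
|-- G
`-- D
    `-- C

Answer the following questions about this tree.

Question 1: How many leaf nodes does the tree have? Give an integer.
Answer: 5

Derivation:
Leaves (nodes with no children): A, C, E, G, J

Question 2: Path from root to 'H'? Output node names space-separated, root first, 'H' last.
Walk down from root: F -> H

Answer: F H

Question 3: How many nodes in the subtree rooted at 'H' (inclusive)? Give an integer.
Subtree rooted at H contains: H, J
Count = 2

Answer: 2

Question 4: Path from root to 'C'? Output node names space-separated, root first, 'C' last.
Answer: F D C

Derivation:
Walk down from root: F -> D -> C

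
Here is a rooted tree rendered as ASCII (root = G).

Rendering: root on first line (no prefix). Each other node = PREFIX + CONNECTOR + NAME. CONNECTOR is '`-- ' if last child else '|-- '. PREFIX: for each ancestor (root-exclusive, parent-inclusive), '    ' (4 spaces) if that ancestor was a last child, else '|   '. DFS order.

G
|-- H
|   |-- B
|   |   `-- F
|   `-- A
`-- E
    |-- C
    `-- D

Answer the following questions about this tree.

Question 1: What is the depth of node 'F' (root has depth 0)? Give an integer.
Answer: 3

Derivation:
Path from root to F: G -> H -> B -> F
Depth = number of edges = 3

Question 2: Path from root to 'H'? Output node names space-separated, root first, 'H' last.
Walk down from root: G -> H

Answer: G H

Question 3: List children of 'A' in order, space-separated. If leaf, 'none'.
Node A's children (from adjacency): (leaf)

Answer: none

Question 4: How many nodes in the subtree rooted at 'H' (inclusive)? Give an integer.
Answer: 4

Derivation:
Subtree rooted at H contains: A, B, F, H
Count = 4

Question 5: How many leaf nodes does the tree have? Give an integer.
Leaves (nodes with no children): A, C, D, F

Answer: 4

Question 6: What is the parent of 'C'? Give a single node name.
Scan adjacency: C appears as child of E

Answer: E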